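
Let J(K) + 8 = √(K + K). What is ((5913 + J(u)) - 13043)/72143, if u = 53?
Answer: -7138/72143 + √106/72143 ≈ -0.098800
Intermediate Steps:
J(K) = -8 + √2*√K (J(K) = -8 + √(K + K) = -8 + √(2*K) = -8 + √2*√K)
((5913 + J(u)) - 13043)/72143 = ((5913 + (-8 + √2*√53)) - 13043)/72143 = ((5913 + (-8 + √106)) - 13043)*(1/72143) = ((5905 + √106) - 13043)*(1/72143) = (-7138 + √106)*(1/72143) = -7138/72143 + √106/72143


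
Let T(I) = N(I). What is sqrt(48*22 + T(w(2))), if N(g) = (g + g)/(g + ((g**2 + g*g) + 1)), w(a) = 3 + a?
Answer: sqrt(207011)/14 ≈ 32.499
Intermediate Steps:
N(g) = 2*g/(1 + g + 2*g**2) (N(g) = (2*g)/(g + ((g**2 + g**2) + 1)) = (2*g)/(g + (2*g**2 + 1)) = (2*g)/(g + (1 + 2*g**2)) = (2*g)/(1 + g + 2*g**2) = 2*g/(1 + g + 2*g**2))
T(I) = 2*I/(1 + I + 2*I**2)
sqrt(48*22 + T(w(2))) = sqrt(48*22 + 2*(3 + 2)/(1 + (3 + 2) + 2*(3 + 2)**2)) = sqrt(1056 + 2*5/(1 + 5 + 2*5**2)) = sqrt(1056 + 2*5/(1 + 5 + 2*25)) = sqrt(1056 + 2*5/(1 + 5 + 50)) = sqrt(1056 + 2*5/56) = sqrt(1056 + 2*5*(1/56)) = sqrt(1056 + 5/28) = sqrt(29573/28) = sqrt(207011)/14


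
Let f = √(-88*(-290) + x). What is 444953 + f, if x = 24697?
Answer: 444953 + √50217 ≈ 4.4518e+5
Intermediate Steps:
f = √50217 (f = √(-88*(-290) + 24697) = √(25520 + 24697) = √50217 ≈ 224.09)
444953 + f = 444953 + √50217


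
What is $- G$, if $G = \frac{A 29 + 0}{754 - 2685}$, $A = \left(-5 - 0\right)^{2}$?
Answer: $\frac{725}{1931} \approx 0.37545$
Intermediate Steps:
$A = 25$ ($A = \left(-5 + 0\right)^{2} = \left(-5\right)^{2} = 25$)
$G = - \frac{725}{1931}$ ($G = \frac{25 \cdot 29 + 0}{754 - 2685} = \frac{725 + 0}{754 - 2685} = \frac{725}{-1931} = 725 \left(- \frac{1}{1931}\right) = - \frac{725}{1931} \approx -0.37545$)
$- G = \left(-1\right) \left(- \frac{725}{1931}\right) = \frac{725}{1931}$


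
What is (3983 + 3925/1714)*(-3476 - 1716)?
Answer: -17732723052/857 ≈ -2.0692e+7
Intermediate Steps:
(3983 + 3925/1714)*(-3476 - 1716) = (3983 + 3925*(1/1714))*(-5192) = (3983 + 3925/1714)*(-5192) = (6830787/1714)*(-5192) = -17732723052/857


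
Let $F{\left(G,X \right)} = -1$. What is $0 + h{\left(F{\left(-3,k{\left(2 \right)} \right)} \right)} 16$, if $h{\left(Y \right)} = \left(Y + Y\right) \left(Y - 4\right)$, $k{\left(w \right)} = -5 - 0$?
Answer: $160$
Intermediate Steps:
$k{\left(w \right)} = -5$ ($k{\left(w \right)} = -5 + 0 = -5$)
$h{\left(Y \right)} = 2 Y \left(-4 + Y\right)$
$0 + h{\left(F{\left(-3,k{\left(2 \right)} \right)} \right)} 16 = 0 + 2 \left(-1\right) \left(-4 - 1\right) 16 = 0 + 2 \left(-1\right) \left(-5\right) 16 = 0 + 10 \cdot 16 = 0 + 160 = 160$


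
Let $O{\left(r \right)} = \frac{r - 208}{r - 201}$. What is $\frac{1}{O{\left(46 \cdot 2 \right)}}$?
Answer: $\frac{109}{116} \approx 0.93966$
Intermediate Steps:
$O{\left(r \right)} = \frac{-208 + r}{-201 + r}$
$\frac{1}{O{\left(46 \cdot 2 \right)}} = \frac{1}{\frac{1}{-201 + 46 \cdot 2} \left(-208 + 46 \cdot 2\right)} = \frac{1}{\frac{1}{-201 + 92} \left(-208 + 92\right)} = \frac{1}{\frac{1}{-109} \left(-116\right)} = \frac{1}{\left(- \frac{1}{109}\right) \left(-116\right)} = \frac{1}{\frac{116}{109}} = \frac{109}{116}$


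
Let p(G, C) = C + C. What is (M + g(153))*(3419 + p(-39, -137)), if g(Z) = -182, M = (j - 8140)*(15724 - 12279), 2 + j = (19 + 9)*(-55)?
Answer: -104900443440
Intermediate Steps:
j = -1542 (j = -2 + (19 + 9)*(-55) = -2 + 28*(-55) = -2 - 1540 = -1542)
M = -33354490 (M = (-1542 - 8140)*(15724 - 12279) = -9682*3445 = -33354490)
p(G, C) = 2*C
(M + g(153))*(3419 + p(-39, -137)) = (-33354490 - 182)*(3419 + 2*(-137)) = -33354672*(3419 - 274) = -33354672*3145 = -104900443440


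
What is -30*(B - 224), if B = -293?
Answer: 15510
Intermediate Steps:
-30*(B - 224) = -30*(-293 - 224) = -30*(-517) = 15510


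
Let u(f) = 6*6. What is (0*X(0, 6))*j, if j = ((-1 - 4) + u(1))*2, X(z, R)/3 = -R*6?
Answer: 0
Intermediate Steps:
X(z, R) = -18*R (X(z, R) = 3*(-R*6) = 3*(-6*R) = -18*R)
u(f) = 36
j = 62 (j = ((-1 - 4) + 36)*2 = (-5 + 36)*2 = 31*2 = 62)
(0*X(0, 6))*j = (0*(-18*6))*62 = (0*(-108))*62 = 0*62 = 0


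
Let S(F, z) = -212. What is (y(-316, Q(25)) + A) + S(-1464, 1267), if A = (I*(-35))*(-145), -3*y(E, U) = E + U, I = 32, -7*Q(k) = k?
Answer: 3408185/21 ≈ 1.6229e+5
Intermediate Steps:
Q(k) = -k/7
y(E, U) = -E/3 - U/3 (y(E, U) = -(E + U)/3 = -E/3 - U/3)
A = 162400 (A = (32*(-35))*(-145) = -1120*(-145) = 162400)
(y(-316, Q(25)) + A) + S(-1464, 1267) = ((-⅓*(-316) - (-1)*25/21) + 162400) - 212 = ((316/3 - ⅓*(-25/7)) + 162400) - 212 = ((316/3 + 25/21) + 162400) - 212 = (2237/21 + 162400) - 212 = 3412637/21 - 212 = 3408185/21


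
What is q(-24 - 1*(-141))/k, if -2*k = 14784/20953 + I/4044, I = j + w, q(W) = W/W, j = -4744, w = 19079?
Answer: -169467864/360147751 ≈ -0.47055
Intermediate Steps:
q(W) = 1
I = 14335 (I = -4744 + 19079 = 14335)
k = -360147751/169467864 (k = -(14784/20953 + 14335/4044)/2 = -½*360147751/84733932 = -360147751/169467864 ≈ -2.1252)
q(-24 - 1*(-141))/k = 1/(-360147751/169467864) = 1*(-169467864/360147751) = -169467864/360147751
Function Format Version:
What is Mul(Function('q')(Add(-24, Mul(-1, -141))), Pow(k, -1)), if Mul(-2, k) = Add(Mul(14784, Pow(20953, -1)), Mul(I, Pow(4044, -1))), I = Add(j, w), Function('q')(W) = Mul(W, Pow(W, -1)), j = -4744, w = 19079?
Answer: Rational(-169467864, 360147751) ≈ -0.47055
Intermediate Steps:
Function('q')(W) = 1
I = 14335 (I = Add(-4744, 19079) = 14335)
k = Rational(-360147751, 169467864) (k = Mul(Rational(-1, 2), Add(Mul(14784, Pow(20953, -1)), Mul(14335, Pow(4044, -1)))) = Mul(Rational(-1, 2), Add(Mul(14784, Rational(1, 20953)), Mul(14335, Rational(1, 4044)))) = Mul(Rational(-1, 2), Add(Rational(14784, 20953), Rational(14335, 4044))) = Mul(Rational(-1, 2), Rational(360147751, 84733932)) = Rational(-360147751, 169467864) ≈ -2.1252)
Mul(Function('q')(Add(-24, Mul(-1, -141))), Pow(k, -1)) = Mul(1, Pow(Rational(-360147751, 169467864), -1)) = Mul(1, Rational(-169467864, 360147751)) = Rational(-169467864, 360147751)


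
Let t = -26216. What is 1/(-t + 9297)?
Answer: 1/35513 ≈ 2.8159e-5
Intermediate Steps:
1/(-t + 9297) = 1/(-1*(-26216) + 9297) = 1/(26216 + 9297) = 1/35513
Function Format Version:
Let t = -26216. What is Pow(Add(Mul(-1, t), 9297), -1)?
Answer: Rational(1, 35513) ≈ 2.8159e-5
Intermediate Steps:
Pow(Add(Mul(-1, t), 9297), -1) = Pow(Add(Mul(-1, -26216), 9297), -1) = Pow(Add(26216, 9297), -1) = Pow(35513, -1) = Rational(1, 35513)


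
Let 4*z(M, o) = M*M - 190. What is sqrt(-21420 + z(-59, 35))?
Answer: I*sqrt(82389)/2 ≈ 143.52*I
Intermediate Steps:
z(M, o) = -95/2 + M**2/4 (z(M, o) = (M*M - 190)/4 = (M**2 - 190)/4 = (-190 + M**2)/4 = -95/2 + M**2/4)
sqrt(-21420 + z(-59, 35)) = sqrt(-21420 + (-95/2 + (1/4)*(-59)**2)) = sqrt(-21420 + (-95/2 + (1/4)*3481)) = sqrt(-21420 + (-95/2 + 3481/4)) = sqrt(-21420 + 3291/4) = sqrt(-82389/4) = I*sqrt(82389)/2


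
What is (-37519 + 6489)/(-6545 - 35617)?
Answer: 15515/21081 ≈ 0.73597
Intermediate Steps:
(-37519 + 6489)/(-6545 - 35617) = -31030/(-42162) = -31030*(-1/42162) = 15515/21081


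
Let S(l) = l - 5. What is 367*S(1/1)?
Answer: -1468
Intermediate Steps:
S(l) = -5 + l
367*S(1/1) = 367*(-5 + 1/1) = 367*(-5 + 1) = 367*(-4) = -1468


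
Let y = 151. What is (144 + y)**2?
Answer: 87025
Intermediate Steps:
(144 + y)**2 = (144 + 151)**2 = 295**2 = 87025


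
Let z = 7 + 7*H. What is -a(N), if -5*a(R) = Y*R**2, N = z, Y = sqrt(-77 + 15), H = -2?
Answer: 49*I*sqrt(62)/5 ≈ 77.165*I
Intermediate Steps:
z = -7 (z = 7 + 7*(-2) = 7 - 14 = -7)
Y = I*sqrt(62) (Y = sqrt(-62) = I*sqrt(62) ≈ 7.874*I)
N = -7
a(R) = -I*sqrt(62)*R**2/5
-a(N) = -(-1)*I*sqrt(62)*(-7)**2/5 = -(-1)*I*sqrt(62)*49/5 = -(-49)*I*sqrt(62)/5 = 49*I*sqrt(62)/5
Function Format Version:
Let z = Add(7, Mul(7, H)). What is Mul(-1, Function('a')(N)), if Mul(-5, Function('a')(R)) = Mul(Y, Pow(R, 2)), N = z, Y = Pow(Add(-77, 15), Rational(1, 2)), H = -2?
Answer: Mul(Rational(49, 5), I, Pow(62, Rational(1, 2))) ≈ Mul(77.165, I)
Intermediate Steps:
z = -7 (z = Add(7, Mul(7, -2)) = Add(7, -14) = -7)
Y = Mul(I, Pow(62, Rational(1, 2))) (Y = Pow(-62, Rational(1, 2)) = Mul(I, Pow(62, Rational(1, 2))) ≈ Mul(7.8740, I))
N = -7
Function('a')(R) = Mul(Rational(-1, 5), I, Pow(62, Rational(1, 2)), Pow(R, 2)) (Function('a')(R) = Mul(Rational(-1, 5), Mul(Mul(I, Pow(62, Rational(1, 2))), Pow(R, 2))) = Mul(Rational(-1, 5), Mul(I, Pow(62, Rational(1, 2)), Pow(R, 2))) = Mul(Rational(-1, 5), I, Pow(62, Rational(1, 2)), Pow(R, 2)))
Mul(-1, Function('a')(N)) = Mul(-1, Mul(Rational(-1, 5), I, Pow(62, Rational(1, 2)), Pow(-7, 2))) = Mul(-1, Mul(Rational(-1, 5), I, Pow(62, Rational(1, 2)), 49)) = Mul(-1, Mul(Rational(-49, 5), I, Pow(62, Rational(1, 2)))) = Mul(Rational(49, 5), I, Pow(62, Rational(1, 2)))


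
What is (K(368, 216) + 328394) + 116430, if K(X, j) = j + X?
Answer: 445408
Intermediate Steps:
K(X, j) = X + j
(K(368, 216) + 328394) + 116430 = ((368 + 216) + 328394) + 116430 = (584 + 328394) + 116430 = 328978 + 116430 = 445408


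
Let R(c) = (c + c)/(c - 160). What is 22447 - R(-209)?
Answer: 8282525/369 ≈ 22446.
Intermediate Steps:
R(c) = 2*c/(-160 + c) (R(c) = (2*c)/(-160 + c) = 2*c/(-160 + c))
22447 - R(-209) = 22447 - 2*(-209)/(-160 - 209) = 22447 - 2*(-209)/(-369) = 22447 - 2*(-209)*(-1)/369 = 22447 - 1*418/369 = 22447 - 418/369 = 8282525/369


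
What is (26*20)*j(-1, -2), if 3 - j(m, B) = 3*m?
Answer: 3120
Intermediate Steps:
j(m, B) = 3 - 3*m
(26*20)*j(-1, -2) = (26*20)*(3 - 3*(-1)) = 520*(3 + 3) = 520*6 = 3120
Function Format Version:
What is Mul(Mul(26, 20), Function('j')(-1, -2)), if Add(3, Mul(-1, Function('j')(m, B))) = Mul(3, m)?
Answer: 3120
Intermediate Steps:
Function('j')(m, B) = Add(3, Mul(-3, m)) (Function('j')(m, B) = Add(3, Mul(-1, Mul(3, m))) = Add(3, Mul(-3, m)))
Mul(Mul(26, 20), Function('j')(-1, -2)) = Mul(Mul(26, 20), Add(3, Mul(-3, -1))) = Mul(520, Add(3, 3)) = Mul(520, 6) = 3120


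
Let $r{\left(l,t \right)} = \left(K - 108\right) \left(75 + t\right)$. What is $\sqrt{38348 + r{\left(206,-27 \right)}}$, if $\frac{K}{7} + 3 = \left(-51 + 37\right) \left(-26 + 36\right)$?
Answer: $122 i \approx 122.0 i$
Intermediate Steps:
$K = -1001$ ($K = -21 + 7 \left(-51 + 37\right) \left(-26 + 36\right) = -21 + 7 \left(\left(-14\right) 10\right) = -21 + 7 \left(-140\right) = -21 - 980 = -1001$)
$r{\left(l,t \right)} = -83175 - 1109 t$ ($r{\left(l,t \right)} = \left(-1001 - 108\right) \left(75 + t\right) = - 1109 \left(75 + t\right) = -83175 - 1109 t$)
$\sqrt{38348 + r{\left(206,-27 \right)}} = \sqrt{38348 - 53232} = \sqrt{-14884} = 122 i$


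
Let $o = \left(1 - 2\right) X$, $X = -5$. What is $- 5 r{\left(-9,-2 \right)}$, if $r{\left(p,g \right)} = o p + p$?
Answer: $270$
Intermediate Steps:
$o = 5$ ($o = \left(1 - 2\right) \left(-5\right) = \left(-1\right) \left(-5\right) = 5$)
$r{\left(p,g \right)} = 6 p$ ($r{\left(p,g \right)} = 5 p + p = 6 p$)
$- 5 r{\left(-9,-2 \right)} = - 5 \cdot 6 \left(-9\right) = \left(-5\right) \left(-54\right) = 270$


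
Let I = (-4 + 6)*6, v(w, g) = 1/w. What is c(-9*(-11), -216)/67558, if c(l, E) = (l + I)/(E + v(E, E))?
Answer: -324/42595319 ≈ -7.6065e-6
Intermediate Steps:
I = 12 (I = 2*6 = 12)
c(l, E) = (12 + l)/(E + 1/E) (c(l, E) = (l + 12)/(E + 1/E) = (12 + l)/(E + 1/E))
c(-9*(-11), -216)/67558 = -216*(12 - 9*(-11))/(1 + (-216)²)/67558 = -216*(12 + 99)/(1 + 46656)*(1/67558) = -216*111/46657*(1/67558) = -216*1/46657*111*(1/67558) = -648/1261*1/67558 = -324/42595319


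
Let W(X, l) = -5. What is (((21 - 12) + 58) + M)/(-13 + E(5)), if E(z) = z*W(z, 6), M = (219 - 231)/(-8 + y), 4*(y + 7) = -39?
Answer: -2227/1254 ≈ -1.7759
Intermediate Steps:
y = -67/4 (y = -7 + (¼)*(-39) = -7 - 39/4 = -67/4 ≈ -16.750)
M = 16/33 (M = (219 - 231)/(-8 - 67/4) = -12/(-99/4) = -12*(-4/99) = 16/33 ≈ 0.48485)
E(z) = -5*z (E(z) = z*(-5) = -5*z)
(((21 - 12) + 58) + M)/(-13 + E(5)) = (((21 - 12) + 58) + 16/33)/(-13 - 5*5) = ((9 + 58) + 16/33)/(-13 - 25) = (67 + 16/33)/(-38) = (2227/33)*(-1/38) = -2227/1254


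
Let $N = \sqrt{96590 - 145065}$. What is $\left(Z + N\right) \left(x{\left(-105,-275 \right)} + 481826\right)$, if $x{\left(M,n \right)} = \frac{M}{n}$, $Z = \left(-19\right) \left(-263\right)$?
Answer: $\frac{132422753647}{55} + \frac{26500451 i \sqrt{1939}}{11} \approx 2.4077 \cdot 10^{9} + 1.0608 \cdot 10^{8} i$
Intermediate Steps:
$Z = 4997$
$N = 5 i \sqrt{1939}$ ($N = \sqrt{-48475} = 5 i \sqrt{1939} \approx 220.17 i$)
$\left(Z + N\right) \left(x{\left(-105,-275 \right)} + 481826\right) = \left(4997 + 5 i \sqrt{1939}\right) \left(- \frac{105}{-275} + 481826\right) = \left(4997 + 5 i \sqrt{1939}\right) \left(\left(-105\right) \left(- \frac{1}{275}\right) + 481826\right) = \left(4997 + 5 i \sqrt{1939}\right) \left(\frac{21}{55} + 481826\right) = \left(4997 + 5 i \sqrt{1939}\right) \frac{26500451}{55} = \frac{132422753647}{55} + \frac{26500451 i \sqrt{1939}}{11}$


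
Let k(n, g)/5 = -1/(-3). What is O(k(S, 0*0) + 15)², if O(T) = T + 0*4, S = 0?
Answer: 2500/9 ≈ 277.78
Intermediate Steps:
k(n, g) = 5/3 (k(n, g) = 5*(-1/(-3)) = 5*(-1*(-⅓)) = 5*(⅓) = 5/3)
O(T) = T (O(T) = T + 0 = T)
O(k(S, 0*0) + 15)² = (5/3 + 15)² = (50/3)² = 2500/9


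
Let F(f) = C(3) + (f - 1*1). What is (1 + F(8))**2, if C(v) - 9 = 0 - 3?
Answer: 196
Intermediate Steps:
C(v) = 6 (C(v) = 9 + (0 - 3) = 9 - 3 = 6)
F(f) = 5 + f (F(f) = 6 + (f - 1*1) = 6 + (f - 1) = 6 + (-1 + f) = 5 + f)
(1 + F(8))**2 = (1 + (5 + 8))**2 = (1 + 13)**2 = 14**2 = 196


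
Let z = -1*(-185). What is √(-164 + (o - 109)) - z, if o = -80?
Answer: -185 + I*√353 ≈ -185.0 + 18.788*I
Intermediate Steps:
z = 185
√(-164 + (o - 109)) - z = √(-164 + (-80 - 109)) - 1*185 = √(-164 - 189) - 185 = √(-353) - 185 = I*√353 - 185 = -185 + I*√353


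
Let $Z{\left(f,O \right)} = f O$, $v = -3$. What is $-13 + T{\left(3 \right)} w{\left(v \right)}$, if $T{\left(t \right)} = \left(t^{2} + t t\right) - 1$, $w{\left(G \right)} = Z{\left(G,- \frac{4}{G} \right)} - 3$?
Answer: $-132$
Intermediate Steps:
$Z{\left(f,O \right)} = O f$
$w{\left(G \right)} = -7$ ($w{\left(G \right)} = - \frac{4}{G} G - 3 = -4 - 3 = -7$)
$T{\left(t \right)} = -1 + 2 t^{2}$ ($T{\left(t \right)} = \left(t^{2} + t^{2}\right) - 1 = 2 t^{2} - 1 = -1 + 2 t^{2}$)
$-13 + T{\left(3 \right)} w{\left(v \right)} = -13 + \left(-1 + 2 \cdot 3^{2}\right) \left(-7\right) = -13 + \left(-1 + 2 \cdot 9\right) \left(-7\right) = -13 + \left(-1 + 18\right) \left(-7\right) = -13 + 17 \left(-7\right) = -13 - 119 = -132$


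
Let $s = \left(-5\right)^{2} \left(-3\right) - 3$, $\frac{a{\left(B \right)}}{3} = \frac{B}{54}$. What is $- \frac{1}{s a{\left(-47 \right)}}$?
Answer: $- \frac{3}{611} \approx -0.00491$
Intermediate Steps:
$a{\left(B \right)} = \frac{B}{18}$ ($a{\left(B \right)} = 3 \frac{B}{54} = \frac{B}{18}$)
$s = -78$ ($s = 25 \left(-3\right) - 3 = -75 - 3 = -78$)
$- \frac{1}{s a{\left(-47 \right)}} = - \frac{1}{\left(-78\right) \frac{1}{18} \left(-47\right)} = - \frac{1}{\left(-78\right) \left(- \frac{47}{18}\right)} = - \frac{1}{\frac{611}{3}} = \left(-1\right) \frac{3}{611} = - \frac{3}{611}$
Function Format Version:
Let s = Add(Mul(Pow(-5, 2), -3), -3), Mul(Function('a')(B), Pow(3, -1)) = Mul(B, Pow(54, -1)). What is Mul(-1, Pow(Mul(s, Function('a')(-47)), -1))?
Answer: Rational(-3, 611) ≈ -0.0049100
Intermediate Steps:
Function('a')(B) = Mul(Rational(1, 18), B) (Function('a')(B) = Mul(3, Mul(B, Pow(54, -1))) = Mul(3, Mul(B, Rational(1, 54))) = Mul(3, Mul(Rational(1, 54), B)) = Mul(Rational(1, 18), B))
s = -78 (s = Add(Mul(25, -3), -3) = Add(-75, -3) = -78)
Mul(-1, Pow(Mul(s, Function('a')(-47)), -1)) = Mul(-1, Pow(Mul(-78, Mul(Rational(1, 18), -47)), -1)) = Mul(-1, Pow(Mul(-78, Rational(-47, 18)), -1)) = Mul(-1, Pow(Rational(611, 3), -1)) = Mul(-1, Rational(3, 611)) = Rational(-3, 611)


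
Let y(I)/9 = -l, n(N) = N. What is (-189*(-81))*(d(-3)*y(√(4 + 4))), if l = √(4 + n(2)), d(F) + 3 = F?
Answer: 826686*√6 ≈ 2.0250e+6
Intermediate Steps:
d(F) = -3 + F
l = √6 (l = √(4 + 2) = √6 ≈ 2.4495)
y(I) = -9*√6 (y(I) = 9*(-√6) = -9*√6)
(-189*(-81))*(d(-3)*y(√(4 + 4))) = (-189*(-81))*((-3 - 3)*(-9*√6)) = 15309*(-(-54)*√6) = 15309*(54*√6) = 826686*√6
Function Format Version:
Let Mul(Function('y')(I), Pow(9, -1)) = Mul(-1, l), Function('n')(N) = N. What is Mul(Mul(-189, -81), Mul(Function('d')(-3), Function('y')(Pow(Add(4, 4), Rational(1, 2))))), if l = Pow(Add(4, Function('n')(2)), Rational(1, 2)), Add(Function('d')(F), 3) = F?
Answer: Mul(826686, Pow(6, Rational(1, 2))) ≈ 2.0250e+6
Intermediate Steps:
Function('d')(F) = Add(-3, F)
l = Pow(6, Rational(1, 2)) (l = Pow(Add(4, 2), Rational(1, 2)) = Pow(6, Rational(1, 2)) ≈ 2.4495)
Function('y')(I) = Mul(-9, Pow(6, Rational(1, 2))) (Function('y')(I) = Mul(9, Mul(-1, Pow(6, Rational(1, 2)))) = Mul(-9, Pow(6, Rational(1, 2))))
Mul(Mul(-189, -81), Mul(Function('d')(-3), Function('y')(Pow(Add(4, 4), Rational(1, 2))))) = Mul(Mul(-189, -81), Mul(Add(-3, -3), Mul(-9, Pow(6, Rational(1, 2))))) = Mul(15309, Mul(-6, Mul(-9, Pow(6, Rational(1, 2))))) = Mul(15309, Mul(54, Pow(6, Rational(1, 2)))) = Mul(826686, Pow(6, Rational(1, 2)))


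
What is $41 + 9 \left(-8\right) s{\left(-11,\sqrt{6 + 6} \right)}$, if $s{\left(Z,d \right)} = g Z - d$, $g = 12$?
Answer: $9545 + 144 \sqrt{3} \approx 9794.4$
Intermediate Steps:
$s{\left(Z,d \right)} = - d + 12 Z$ ($s{\left(Z,d \right)} = 12 Z - d = - d + 12 Z$)
$41 + 9 \left(-8\right) s{\left(-11,\sqrt{6 + 6} \right)} = 41 + 9 \left(-8\right) \left(- \sqrt{6 + 6} + 12 \left(-11\right)\right) = 41 - 72 \left(- \sqrt{12} - 132\right) = 41 - 72 \left(- 2 \sqrt{3} - 132\right) = 41 - 72 \left(-132 - 2 \sqrt{3}\right) = 41 + \left(9504 + 144 \sqrt{3}\right) = 9545 + 144 \sqrt{3}$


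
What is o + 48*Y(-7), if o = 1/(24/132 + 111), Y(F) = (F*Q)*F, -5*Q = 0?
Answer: 11/1223 ≈ 0.0089943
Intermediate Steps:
Q = 0 (Q = -⅕*0 = 0)
Y(F) = 0 (Y(F) = (F*0)*F = 0*F = 0)
o = 11/1223 (o = 1/(24*(1/132) + 111) = 1/(2/11 + 111) = 1/(1223/11) = 11/1223 ≈ 0.0089943)
o + 48*Y(-7) = 11/1223 + 48*0 = 11/1223 + 0 = 11/1223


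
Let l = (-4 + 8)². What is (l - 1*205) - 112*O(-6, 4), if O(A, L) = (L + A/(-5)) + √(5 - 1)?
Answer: -4977/5 ≈ -995.40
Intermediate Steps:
l = 16 (l = 4² = 16)
O(A, L) = 2 + L - A/5 (O(A, L) = (L + A*(-⅕)) + √4 = (L - A/5) + 2 = 2 + L - A/5)
(l - 1*205) - 112*O(-6, 4) = (16 - 1*205) - 112*(2 + 4 - ⅕*(-6)) = (16 - 205) - 112*(2 + 4 + 6/5) = -189 - 112*36/5 = -189 - 4032/5 = -4977/5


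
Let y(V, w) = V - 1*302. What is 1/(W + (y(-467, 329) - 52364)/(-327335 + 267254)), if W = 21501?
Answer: 20027/430618238 ≈ 4.6508e-5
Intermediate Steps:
y(V, w) = -302 + V (y(V, w) = V - 302 = -302 + V)
1/(W + (y(-467, 329) - 52364)/(-327335 + 267254)) = 1/(21501 + ((-302 - 467) - 52364)/(-327335 + 267254)) = 1/(21501 + (-769 - 52364)/(-60081)) = 1/(21501 - 53133*(-1/60081)) = 1/(21501 + 17711/20027) = 1/(430618238/20027) = 20027/430618238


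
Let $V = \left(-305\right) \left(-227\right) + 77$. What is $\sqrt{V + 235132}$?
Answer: $2 \sqrt{76111} \approx 551.76$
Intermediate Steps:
$V = 69312$ ($V = 69235 + 77 = 69312$)
$\sqrt{V + 235132} = \sqrt{69312 + 235132} = \sqrt{304444} = 2 \sqrt{76111}$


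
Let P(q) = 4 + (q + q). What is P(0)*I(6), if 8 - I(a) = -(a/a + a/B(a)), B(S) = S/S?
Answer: 60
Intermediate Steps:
P(q) = 4 + 2*q
B(S) = 1
I(a) = 9 + a (I(a) = 8 - (-1)*(a/a + a/1) = 8 - (-1)*(1 + a*1) = 8 - (-1)*(1 + a) = 8 - (-1 - a) = 8 + (1 + a) = 9 + a)
P(0)*I(6) = (4 + 2*0)*(9 + 6) = (4 + 0)*15 = 4*15 = 60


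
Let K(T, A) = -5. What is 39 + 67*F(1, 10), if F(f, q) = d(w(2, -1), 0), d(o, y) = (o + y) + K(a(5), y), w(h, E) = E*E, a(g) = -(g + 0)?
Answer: -229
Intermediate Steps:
a(g) = -g
w(h, E) = E**2
d(o, y) = -5 + o + y (d(o, y) = (o + y) - 5 = -5 + o + y)
F(f, q) = -4 (F(f, q) = -5 + (-1)**2 + 0 = -5 + 1 + 0 = -4)
39 + 67*F(1, 10) = 39 + 67*(-4) = 39 - 268 = -229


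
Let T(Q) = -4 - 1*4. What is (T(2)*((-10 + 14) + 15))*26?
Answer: -3952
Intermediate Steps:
T(Q) = -8 (T(Q) = -4 - 4 = -8)
(T(2)*((-10 + 14) + 15))*26 = -8*((-10 + 14) + 15)*26 = -8*(4 + 15)*26 = -8*19*26 = -152*26 = -3952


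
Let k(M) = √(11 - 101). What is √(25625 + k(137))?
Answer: √(25625 + 3*I*√10) ≈ 160.08 + 0.03*I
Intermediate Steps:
k(M) = 3*I*√10 (k(M) = √(-90) = 3*I*√10)
√(25625 + k(137)) = √(25625 + 3*I*√10)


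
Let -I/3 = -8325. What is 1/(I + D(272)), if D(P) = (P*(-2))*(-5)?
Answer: 1/27695 ≈ 3.6108e-5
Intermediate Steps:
I = 24975 (I = -3*(-8325) = 24975)
D(P) = 10*P (D(P) = -2*P*(-5) = 10*P)
1/(I + D(272)) = 1/(24975 + 10*272) = 1/(24975 + 2720) = 1/27695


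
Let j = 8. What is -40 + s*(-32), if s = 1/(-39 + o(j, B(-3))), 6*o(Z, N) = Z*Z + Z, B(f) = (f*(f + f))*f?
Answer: -1048/27 ≈ -38.815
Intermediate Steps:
B(f) = 2*f**3 (B(f) = (f*(2*f))*f = (2*f**2)*f = 2*f**3)
o(Z, N) = Z/6 + Z**2/6 (o(Z, N) = (Z*Z + Z)/6 = (Z**2 + Z)/6 = (Z + Z**2)/6 = Z/6 + Z**2/6)
s = -1/27 (s = 1/(-39 + (1/6)*8*(1 + 8)) = 1/(-39 + (1/6)*8*9) = 1/(-39 + 12) = 1/(-27) = -1/27 ≈ -0.037037)
-40 + s*(-32) = -40 - 1/27*(-32) = -40 + 32/27 = -1048/27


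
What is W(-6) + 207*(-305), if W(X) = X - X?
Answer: -63135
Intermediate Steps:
W(X) = 0
W(-6) + 207*(-305) = 0 + 207*(-305) = 0 - 63135 = -63135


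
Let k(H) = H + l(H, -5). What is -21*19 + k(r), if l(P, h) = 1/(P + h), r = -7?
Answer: -4873/12 ≈ -406.08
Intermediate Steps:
k(H) = H + 1/(-5 + H) (k(H) = H + 1/(H - 5) = H + 1/(-5 + H))
-21*19 + k(r) = -21*19 + (1 - 7*(-5 - 7))/(-5 - 7) = -399 + (1 - 7*(-12))/(-12) = -399 - (1 + 84)/12 = -399 - 1/12*85 = -399 - 85/12 = -4873/12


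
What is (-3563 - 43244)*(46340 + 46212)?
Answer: -4332081464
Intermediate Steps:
(-3563 - 43244)*(46340 + 46212) = -46807*92552 = -4332081464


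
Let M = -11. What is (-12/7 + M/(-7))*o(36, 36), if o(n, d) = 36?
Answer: -36/7 ≈ -5.1429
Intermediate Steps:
(-12/7 + M/(-7))*o(36, 36) = (-12/7 - 11/(-7))*36 = (-12*1/7 - 11*(-1/7))*36 = (-12/7 + 11/7)*36 = -1/7*36 = -36/7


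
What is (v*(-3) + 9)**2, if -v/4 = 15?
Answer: 35721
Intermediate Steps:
v = -60 (v = -4*15 = -60)
(v*(-3) + 9)**2 = (-60*(-3) + 9)**2 = (180 + 9)**2 = 189**2 = 35721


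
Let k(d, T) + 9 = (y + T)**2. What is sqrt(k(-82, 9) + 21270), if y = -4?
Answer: sqrt(21286) ≈ 145.90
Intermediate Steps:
k(d, T) = -9 + (-4 + T)**2
sqrt(k(-82, 9) + 21270) = sqrt((-9 + (-4 + 9)**2) + 21270) = sqrt((-9 + 5**2) + 21270) = sqrt((-9 + 25) + 21270) = sqrt(16 + 21270) = sqrt(21286)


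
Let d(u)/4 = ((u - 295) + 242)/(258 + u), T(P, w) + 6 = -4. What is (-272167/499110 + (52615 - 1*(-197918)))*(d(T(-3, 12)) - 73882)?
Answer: -572791508170876861/30944820 ≈ -1.8510e+10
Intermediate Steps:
T(P, w) = -10 (T(P, w) = -6 - 4 = -10)
d(u) = 4*(-53 + u)/(258 + u) (d(u) = 4*(((u - 295) + 242)/(258 + u)) = 4*(((-295 + u) + 242)/(258 + u)) = 4*((-53 + u)/(258 + u)) = 4*(-53 + u)/(258 + u))
(-272167/499110 + (52615 - 1*(-197918)))*(d(T(-3, 12)) - 73882) = (-272167/499110 + (52615 - 1*(-197918)))*(4*(-53 - 10)/(258 - 10) - 73882) = (-272167*1/499110 + (52615 + 197918))*(4*(-63)/248 - 73882) = (-272167/499110 + 250533)*(4*(1/248)*(-63) - 73882) = 125043253463*(-63/62 - 73882)/499110 = (125043253463/499110)*(-4580747/62) = -572791508170876861/30944820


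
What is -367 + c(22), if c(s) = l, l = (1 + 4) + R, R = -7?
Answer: -369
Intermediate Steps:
l = -2 (l = (1 + 4) - 7 = 5 - 7 = -2)
c(s) = -2
-367 + c(22) = -367 - 2 = -369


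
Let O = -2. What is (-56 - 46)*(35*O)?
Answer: 7140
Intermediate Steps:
(-56 - 46)*(35*O) = (-56 - 46)*(35*(-2)) = -102*(-70) = 7140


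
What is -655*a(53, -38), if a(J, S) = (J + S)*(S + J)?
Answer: -147375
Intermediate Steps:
a(J, S) = (J + S)² (a(J, S) = (J + S)*(J + S) = (J + S)²)
-655*a(53, -38) = -655*(53 - 38)² = -655*15² = -655*225 = -147375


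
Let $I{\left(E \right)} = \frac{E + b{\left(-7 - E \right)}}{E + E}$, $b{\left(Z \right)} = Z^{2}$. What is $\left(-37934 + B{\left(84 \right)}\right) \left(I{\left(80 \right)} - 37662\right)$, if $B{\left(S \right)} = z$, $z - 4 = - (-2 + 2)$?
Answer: $\frac{22827301903}{16} \approx 1.4267 \cdot 10^{9}$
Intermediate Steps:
$z = 4$ ($z = 4 - \left(-2 + 2\right) = 4 - 0 = 4 + 0 = 4$)
$B{\left(S \right)} = 4$
$I{\left(E \right)} = \frac{E + \left(-7 - E\right)^{2}}{2 E}$ ($I{\left(E \right)} = \frac{E + \left(-7 - E\right)^{2}}{E + E} = \frac{E + \left(-7 - E\right)^{2}}{2 E}$)
$\left(-37934 + B{\left(84 \right)}\right) \left(I{\left(80 \right)} - 37662\right) = \left(-37934 + 4\right) \left(\frac{80 + \left(7 + 80\right)^{2}}{2 \cdot 80} - 37662\right) = - 37930 \left(\frac{1}{2} \cdot \frac{1}{80} \left(80 + 87^{2}\right) - 37662\right) = - 37930 \left(\frac{1}{2} \cdot \frac{1}{80} \left(80 + 7569\right) - 37662\right) = - 37930 \left(\frac{1}{2} \cdot \frac{1}{80} \cdot 7649 - 37662\right) = - 37930 \left(\frac{7649}{160} - 37662\right) = \left(-37930\right) \left(- \frac{6018271}{160}\right) = \frac{22827301903}{16}$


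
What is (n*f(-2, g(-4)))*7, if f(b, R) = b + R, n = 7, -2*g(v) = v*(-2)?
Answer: -294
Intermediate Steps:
g(v) = v (g(v) = -v*(-2)/2 = -(-1)*v = v)
f(b, R) = R + b
(n*f(-2, g(-4)))*7 = (7*(-4 - 2))*7 = (7*(-6))*7 = -42*7 = -294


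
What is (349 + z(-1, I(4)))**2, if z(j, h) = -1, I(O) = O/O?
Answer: 121104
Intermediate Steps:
I(O) = 1
(349 + z(-1, I(4)))**2 = (349 - 1)**2 = 348**2 = 121104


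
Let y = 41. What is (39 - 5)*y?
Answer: 1394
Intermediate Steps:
(39 - 5)*y = (39 - 5)*41 = 34*41 = 1394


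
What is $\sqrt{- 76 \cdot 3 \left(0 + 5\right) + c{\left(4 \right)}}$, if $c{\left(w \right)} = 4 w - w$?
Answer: $2 i \sqrt{282} \approx 33.586 i$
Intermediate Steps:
$c{\left(w \right)} = 3 w$
$\sqrt{- 76 \cdot 3 \left(0 + 5\right) + c{\left(4 \right)}} = \sqrt{- 76 \cdot 3 \left(0 + 5\right) + 3 \cdot 4} = \sqrt{- 76 \cdot 3 \cdot 5 + 12} = \sqrt{\left(-76\right) 15 + 12} = \sqrt{-1140 + 12} = \sqrt{-1128} = 2 i \sqrt{282}$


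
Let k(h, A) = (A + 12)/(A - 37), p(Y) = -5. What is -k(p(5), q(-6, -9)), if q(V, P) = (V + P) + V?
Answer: -9/58 ≈ -0.15517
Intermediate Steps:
q(V, P) = P + 2*V (q(V, P) = (P + V) + V = P + 2*V)
k(h, A) = (12 + A)/(-37 + A)
-k(p(5), q(-6, -9)) = -(12 + (-9 + 2*(-6)))/(-37 + (-9 + 2*(-6))) = -(12 + (-9 - 12))/(-37 + (-9 - 12)) = -(12 - 21)/(-37 - 21) = -(-9)/(-58) = -(-1)*(-9)/58 = -1*9/58 = -9/58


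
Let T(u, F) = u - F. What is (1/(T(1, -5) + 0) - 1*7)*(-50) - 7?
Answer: 1004/3 ≈ 334.67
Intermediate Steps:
(1/(T(1, -5) + 0) - 1*7)*(-50) - 7 = (1/((1 - 1*(-5)) + 0) - 1*7)*(-50) - 7 = (1/((1 + 5) + 0) - 7)*(-50) - 7 = (1/(6 + 0) - 7)*(-50) - 7 = (1/6 - 7)*(-50) - 7 = (⅙ - 7)*(-50) - 7 = -41/6*(-50) - 7 = 1025/3 - 7 = 1004/3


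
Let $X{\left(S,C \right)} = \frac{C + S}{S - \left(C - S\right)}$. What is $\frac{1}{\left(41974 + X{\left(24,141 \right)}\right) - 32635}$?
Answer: $\frac{31}{289454} \approx 0.0001071$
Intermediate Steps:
$X{\left(S,C \right)} = \frac{C + S}{- C + 2 S}$
$\frac{1}{\left(41974 + X{\left(24,141 \right)}\right) - 32635} = \frac{1}{\left(41974 + \frac{\left(-1\right) 141 - 24}{141 - 48}\right) - 32635} = \frac{1}{\left(41974 + \frac{-141 - 24}{141 - 48}\right) - 32635} = \frac{1}{\left(41974 + \frac{1}{93} \left(-165\right)\right) - 32635} = \frac{1}{\left(41974 - \frac{55}{31}\right) - 32635} = \frac{1}{\frac{1301139}{31} - 32635} = \frac{1}{\frac{289454}{31}} = \frac{31}{289454}$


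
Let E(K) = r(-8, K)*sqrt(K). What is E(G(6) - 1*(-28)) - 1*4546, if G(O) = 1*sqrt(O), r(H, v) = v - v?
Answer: -4546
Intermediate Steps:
r(H, v) = 0
G(O) = sqrt(O)
E(K) = 0 (E(K) = 0*sqrt(K) = 0)
E(G(6) - 1*(-28)) - 1*4546 = 0 - 1*4546 = 0 - 4546 = -4546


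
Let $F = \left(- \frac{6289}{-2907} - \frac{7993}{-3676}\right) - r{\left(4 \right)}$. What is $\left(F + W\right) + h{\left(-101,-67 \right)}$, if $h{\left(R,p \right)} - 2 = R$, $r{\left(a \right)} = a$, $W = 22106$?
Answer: $\frac{12377542969}{562428} \approx 22007.0$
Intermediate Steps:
$h{\left(R,p \right)} = 2 + R$
$F = \frac{189973}{562428}$ ($F = \left(- \frac{6289}{-2907} - \frac{7993}{-3676}\right) - 4 = \left(\left(-6289\right) \left(- \frac{1}{2907}\right) - - \frac{7993}{3676}\right) - 4 = \left(\frac{331}{153} + \frac{7993}{3676}\right) - 4 = \frac{2439685}{562428} - 4 = \frac{189973}{562428} \approx 0.33777$)
$\left(F + W\right) + h{\left(-101,-67 \right)} = \left(\frac{189973}{562428} + 22106\right) + \left(2 - 101\right) = \frac{12433223341}{562428} - 99 = \frac{12377542969}{562428}$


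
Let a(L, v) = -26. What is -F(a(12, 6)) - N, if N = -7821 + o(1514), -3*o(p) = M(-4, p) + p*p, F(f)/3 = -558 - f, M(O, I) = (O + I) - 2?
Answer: 773985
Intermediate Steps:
M(O, I) = -2 + I + O (M(O, I) = (I + O) - 2 = -2 + I + O)
F(f) = -1674 - 3*f (F(f) = 3*(-558 - f) = -1674 - 3*f)
o(p) = 2 - p/3 - p²/3 (o(p) = -((-2 + p - 4) + p*p)/3 = -((-6 + p) + p²)/3 = -(-6 + p + p²)/3 = 2 - p/3 - p²/3)
N = -772389 (N = -7821 + (2 - ⅓*1514 - ⅓*1514²) = -7821 + (2 - 1514/3 - ⅓*2292196) = -7821 + (2 - 1514/3 - 2292196/3) = -7821 - 764568 = -772389)
-F(a(12, 6)) - N = -(-1674 - 3*(-26)) - 1*(-772389) = -(-1674 + 78) + 772389 = -1*(-1596) + 772389 = 1596 + 772389 = 773985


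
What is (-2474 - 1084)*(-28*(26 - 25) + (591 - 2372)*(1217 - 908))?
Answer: 1958170206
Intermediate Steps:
(-2474 - 1084)*(-28*(26 - 25) + (591 - 2372)*(1217 - 908)) = -3558*(-28*1 - 1781*309) = -3558*(-28 - 550329) = -3558*(-550357) = 1958170206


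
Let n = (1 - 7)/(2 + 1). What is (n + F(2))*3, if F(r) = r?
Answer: 0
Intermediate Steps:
n = -2 (n = -6/3 = -6*1/3 = -2)
(n + F(2))*3 = (-2 + 2)*3 = 0*3 = 0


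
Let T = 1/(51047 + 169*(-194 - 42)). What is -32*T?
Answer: -32/11163 ≈ -0.0028666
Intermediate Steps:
T = 1/11163 (T = 1/(51047 + 169*(-236)) = 1/(51047 - 39884) = 1/11163 ≈ 8.9582e-5)
-32*T = -32*1/11163 = -32/11163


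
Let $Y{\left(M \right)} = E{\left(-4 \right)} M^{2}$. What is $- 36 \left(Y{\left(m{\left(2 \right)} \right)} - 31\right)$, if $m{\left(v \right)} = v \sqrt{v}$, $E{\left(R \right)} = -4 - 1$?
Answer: $2556$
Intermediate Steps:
$E{\left(R \right)} = -5$ ($E{\left(R \right)} = -4 - 1 = -5$)
$m{\left(v \right)} = v^{\frac{3}{2}}$
$Y{\left(M \right)} = - 5 M^{2}$
$- 36 \left(Y{\left(m{\left(2 \right)} \right)} - 31\right) = - 36 \left(- 5 \left(2^{\frac{3}{2}}\right)^{2} - 31\right) = - 36 \left(- 5 \left(2 \sqrt{2}\right)^{2} - 31\right) = - 36 \left(\left(-5\right) 8 - 31\right) = - 36 \left(-40 - 31\right) = \left(-36\right) \left(-71\right) = 2556$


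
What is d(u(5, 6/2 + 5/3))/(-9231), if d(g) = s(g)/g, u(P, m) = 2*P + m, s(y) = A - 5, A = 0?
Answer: 5/135388 ≈ 3.6931e-5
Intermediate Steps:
s(y) = -5 (s(y) = 0 - 5 = -5)
u(P, m) = m + 2*P
d(g) = -5/g
d(u(5, 6/2 + 5/3))/(-9231) = -5/((6/2 + 5/3) + 2*5)/(-9231) = -5/((6*(1/2) + 5*(1/3)) + 10)*(-1/9231) = -5/((3 + 5/3) + 10)*(-1/9231) = -5/(14/3 + 10)*(-1/9231) = -5/44/3*(-1/9231) = -5*3/44*(-1/9231) = -15/44*(-1/9231) = 5/135388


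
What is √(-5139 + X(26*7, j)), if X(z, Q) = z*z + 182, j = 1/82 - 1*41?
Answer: √28167 ≈ 167.83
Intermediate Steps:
j = -3361/82 (j = 1/82 - 41 = -3361/82 ≈ -40.988)
X(z, Q) = 182 + z² (X(z, Q) = z² + 182 = 182 + z²)
√(-5139 + X(26*7, j)) = √(-5139 + (182 + (26*7)²)) = √(-5139 + (182 + 182²)) = √(-5139 + (182 + 33124)) = √(-5139 + 33306) = √28167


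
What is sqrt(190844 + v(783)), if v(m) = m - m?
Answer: 2*sqrt(47711) ≈ 436.86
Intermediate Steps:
v(m) = 0
sqrt(190844 + v(783)) = sqrt(190844 + 0) = sqrt(190844) = 2*sqrt(47711)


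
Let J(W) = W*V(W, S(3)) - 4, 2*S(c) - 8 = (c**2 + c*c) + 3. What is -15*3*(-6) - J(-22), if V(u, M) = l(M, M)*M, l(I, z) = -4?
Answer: -1002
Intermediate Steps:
S(c) = 11/2 + c**2 (S(c) = 4 + ((c**2 + c*c) + 3)/2 = 4 + ((c**2 + c**2) + 3)/2 = 4 + (2*c**2 + 3)/2 = 4 + (3 + 2*c**2)/2 = 4 + (3/2 + c**2) = 11/2 + c**2)
V(u, M) = -4*M
J(W) = -4 - 58*W (J(W) = W*(-4*(11/2 + 3**2)) - 4 = W*(-4*(11/2 + 9)) - 4 = W*(-4*29/2) - 4 = W*(-58) - 4 = -58*W - 4 = -4 - 58*W)
-15*3*(-6) - J(-22) = -15*3*(-6) - (-4 - 58*(-22)) = -45*(-6) - (-4 + 1276) = 270 - 1*1272 = 270 - 1272 = -1002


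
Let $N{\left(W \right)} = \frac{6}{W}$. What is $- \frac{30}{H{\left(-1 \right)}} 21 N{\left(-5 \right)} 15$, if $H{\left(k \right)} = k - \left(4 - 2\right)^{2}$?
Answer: $-2268$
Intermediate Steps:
$H{\left(k \right)} = -4 + k$ ($H{\left(k \right)} = k - 2^{2} = k - 4 = -4 + k$)
$- \frac{30}{H{\left(-1 \right)}} 21 N{\left(-5 \right)} 15 = - \frac{30}{-4 - 1} \cdot 21 \frac{6}{-5} \cdot 15 = - \frac{30}{-5} \cdot 21 \cdot 6 \left(- \frac{1}{5}\right) 15 = \left(-30\right) \left(- \frac{1}{5}\right) 21 \left(\left(- \frac{6}{5}\right) 15\right) = 6 \cdot 21 \left(-18\right) = 126 \left(-18\right) = -2268$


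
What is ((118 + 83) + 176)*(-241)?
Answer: -90857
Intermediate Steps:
((118 + 83) + 176)*(-241) = (201 + 176)*(-241) = 377*(-241) = -90857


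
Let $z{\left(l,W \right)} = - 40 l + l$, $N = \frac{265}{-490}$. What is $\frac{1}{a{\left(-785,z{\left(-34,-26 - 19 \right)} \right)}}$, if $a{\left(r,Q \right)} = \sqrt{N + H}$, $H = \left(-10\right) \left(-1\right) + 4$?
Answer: $\frac{7 \sqrt{2638}}{1319} \approx 0.27258$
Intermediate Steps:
$H = 14$ ($H = 10 + 4 = 14$)
$N = - \frac{53}{98}$ ($N = 265 \left(- \frac{1}{490}\right) = - \frac{53}{98} \approx -0.54082$)
$z{\left(l,W \right)} = - 39 l$
$a{\left(r,Q \right)} = \frac{\sqrt{2638}}{14}$ ($a{\left(r,Q \right)} = \sqrt{- \frac{53}{98} + 14} = \sqrt{\frac{1319}{98}} = \frac{\sqrt{2638}}{14}$)
$\frac{1}{a{\left(-785,z{\left(-34,-26 - 19 \right)} \right)}} = \frac{1}{\frac{1}{14} \sqrt{2638}} = \frac{7 \sqrt{2638}}{1319}$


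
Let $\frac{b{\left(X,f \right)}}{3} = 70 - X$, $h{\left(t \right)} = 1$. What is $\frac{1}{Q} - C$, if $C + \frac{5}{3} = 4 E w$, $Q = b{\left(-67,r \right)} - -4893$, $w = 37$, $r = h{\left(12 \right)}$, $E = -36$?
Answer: $\frac{9422851}{1768} \approx 5329.7$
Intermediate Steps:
$r = 1$
$b{\left(X,f \right)} = 210 - 3 X$ ($b{\left(X,f \right)} = 3 \left(70 - X\right) = 210 - 3 X$)
$Q = 5304$ ($Q = \left(210 - -201\right) - -4893 = \left(210 + 201\right) + 4893 = 411 + 4893 = 5304$)
$C = - \frac{15989}{3}$ ($C = - \frac{5}{3} + 4 \left(-36\right) 37 = - \frac{5}{3} - 5328 = - \frac{15989}{3} \approx -5329.7$)
$\frac{1}{Q} - C = \frac{1}{5304} - - \frac{15989}{3} = \frac{1}{5304} + \frac{15989}{3} = \frac{9422851}{1768}$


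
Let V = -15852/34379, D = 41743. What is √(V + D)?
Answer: √49336159626355/34379 ≈ 204.31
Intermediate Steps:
V = -15852/34379 (V = -15852*1/34379 = -15852/34379 ≈ -0.46110)
√(V + D) = √(-15852/34379 + 41743) = √(1435066745/34379) = √49336159626355/34379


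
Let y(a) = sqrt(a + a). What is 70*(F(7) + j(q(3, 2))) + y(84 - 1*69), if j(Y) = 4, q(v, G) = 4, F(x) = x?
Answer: 770 + sqrt(30) ≈ 775.48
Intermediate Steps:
y(a) = sqrt(2)*sqrt(a) (y(a) = sqrt(2*a) = sqrt(2)*sqrt(a))
70*(F(7) + j(q(3, 2))) + y(84 - 1*69) = 70*(7 + 4) + sqrt(2)*sqrt(84 - 1*69) = 70*11 + sqrt(2)*sqrt(84 - 69) = 770 + sqrt(2)*sqrt(15) = 770 + sqrt(30)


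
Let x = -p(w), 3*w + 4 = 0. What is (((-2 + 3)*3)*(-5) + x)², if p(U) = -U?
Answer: 2401/9 ≈ 266.78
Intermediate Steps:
w = -4/3 (w = -4/3 + (⅓)*0 = -4/3 + 0 = -4/3 ≈ -1.3333)
x = -4/3 (x = -(-1)*(-4)/3 = -1*4/3 = -4/3 ≈ -1.3333)
(((-2 + 3)*3)*(-5) + x)² = (((-2 + 3)*3)*(-5) - 4/3)² = ((1*3)*(-5) - 4/3)² = (3*(-5) - 4/3)² = (-15 - 4/3)² = (-49/3)² = 2401/9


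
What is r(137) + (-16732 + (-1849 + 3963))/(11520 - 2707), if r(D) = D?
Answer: 1192763/8813 ≈ 135.34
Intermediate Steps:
r(137) + (-16732 + (-1849 + 3963))/(11520 - 2707) = 137 + (-16732 + (-1849 + 3963))/(11520 - 2707) = 137 + (-16732 + 2114)/8813 = 137 - 14618*1/8813 = 137 - 14618/8813 = 1192763/8813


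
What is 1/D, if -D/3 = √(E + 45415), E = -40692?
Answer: -√4723/14169 ≈ -0.0048503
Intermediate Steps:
D = -3*√4723 (D = -3*√(-40692 + 45415) = -3*√4723 ≈ -206.17)
1/D = 1/(-3*√4723) = -√4723/14169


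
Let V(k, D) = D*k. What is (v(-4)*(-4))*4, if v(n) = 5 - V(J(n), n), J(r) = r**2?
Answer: -1104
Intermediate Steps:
v(n) = 5 - n**3 (v(n) = 5 - n*n**2 = 5 - n**3)
(v(-4)*(-4))*4 = ((5 - 1*(-4)**3)*(-4))*4 = ((5 - 1*(-64))*(-4))*4 = ((5 + 64)*(-4))*4 = (69*(-4))*4 = -276*4 = -1104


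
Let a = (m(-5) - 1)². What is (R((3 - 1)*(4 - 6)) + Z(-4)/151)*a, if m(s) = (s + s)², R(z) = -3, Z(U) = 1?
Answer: -4430052/151 ≈ -29338.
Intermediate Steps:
m(s) = 4*s² (m(s) = (2*s)² = 4*s²)
a = 9801 (a = (4*(-5)² - 1)² = (4*25 - 1)² = (100 - 1)² = 99² = 9801)
(R((3 - 1)*(4 - 6)) + Z(-4)/151)*a = (-3 + 1/151)*9801 = -452/151*9801 = -4430052/151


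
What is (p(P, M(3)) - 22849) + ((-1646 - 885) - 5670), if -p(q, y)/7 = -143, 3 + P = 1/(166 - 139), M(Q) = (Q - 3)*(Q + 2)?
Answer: -30049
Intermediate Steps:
M(Q) = (-3 + Q)*(2 + Q)
P = -80/27 (P = -3 + 1/(166 - 139) = -3 + 1/27 = -80/27 ≈ -2.9630)
p(q, y) = 1001 (p(q, y) = -7*(-143) = 1001)
(p(P, M(3)) - 22849) + ((-1646 - 885) - 5670) = (1001 - 22849) + ((-1646 - 885) - 5670) = -21848 + (-2531 - 5670) = -21848 - 8201 = -30049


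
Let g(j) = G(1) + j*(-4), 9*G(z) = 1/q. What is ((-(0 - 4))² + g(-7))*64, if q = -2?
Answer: 25312/9 ≈ 2812.4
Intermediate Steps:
G(z) = -1/18 (G(z) = (⅑)/(-2) = (⅑)*(-½) = -1/18)
g(j) = -1/18 - 4*j (g(j) = -1/18 + j*(-4) = -1/18 - 4*j)
((-(0 - 4))² + g(-7))*64 = ((-(0 - 4))² + (-1/18 - 4*(-7)))*64 = ((-1*(-4))² + (-1/18 + 28))*64 = (4² + 503/18)*64 = (16 + 503/18)*64 = (791/18)*64 = 25312/9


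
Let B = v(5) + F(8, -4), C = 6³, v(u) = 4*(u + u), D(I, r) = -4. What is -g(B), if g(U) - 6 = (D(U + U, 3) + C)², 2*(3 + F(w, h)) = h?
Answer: -44950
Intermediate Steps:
F(w, h) = -3 + h/2
v(u) = 8*u (v(u) = 4*(2*u) = 8*u)
C = 216
B = 35 (B = 8*5 + (-3 + (½)*(-4)) = 40 + (-3 - 2) = 40 - 5 = 35)
g(U) = 44950 (g(U) = 6 + (-4 + 216)² = 6 + 212² = 6 + 44944 = 44950)
-g(B) = -1*44950 = -44950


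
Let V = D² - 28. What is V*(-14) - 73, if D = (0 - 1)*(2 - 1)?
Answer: 305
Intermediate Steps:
D = -1 (D = -1*1 = -1)
V = -27 (V = (-1)² - 28 = 1 - 28 = -27)
V*(-14) - 73 = -27*(-14) - 73 = 378 - 73 = 305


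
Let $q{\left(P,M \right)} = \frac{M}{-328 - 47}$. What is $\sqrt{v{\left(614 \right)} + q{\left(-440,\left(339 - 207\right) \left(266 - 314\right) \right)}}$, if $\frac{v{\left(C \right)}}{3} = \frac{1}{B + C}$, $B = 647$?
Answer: $\frac{\sqrt{16794042135}}{31525} \approx 4.1108$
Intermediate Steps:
$q{\left(P,M \right)} = - \frac{M}{375}$ ($q{\left(P,M \right)} = \frac{M}{-328 - 47} = \frac{M}{-375} = M \left(- \frac{1}{375}\right) = - \frac{M}{375}$)
$v{\left(C \right)} = \frac{3}{647 + C}$
$\sqrt{v{\left(614 \right)} + q{\left(-440,\left(339 - 207\right) \left(266 - 314\right) \right)}} = \sqrt{\frac{3}{647 + 614} - \frac{\left(339 - 207\right) \left(266 - 314\right)}{375}} = \sqrt{\frac{3}{1261} - \frac{132 \left(-48\right)}{375}} = \sqrt{3 \cdot \frac{1}{1261} - - \frac{2112}{125}} = \sqrt{\frac{3}{1261} + \frac{2112}{125}} = \sqrt{\frac{2663607}{157625}} = \frac{\sqrt{16794042135}}{31525}$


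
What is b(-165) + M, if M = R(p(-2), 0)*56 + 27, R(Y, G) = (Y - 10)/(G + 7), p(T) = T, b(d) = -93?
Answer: -162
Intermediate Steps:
R(Y, G) = (-10 + Y)/(7 + G)
M = -69 (M = ((-10 - 2)/(7 + 0))*56 + 27 = (-12/7)*56 + 27 = ((1/7)*(-12))*56 + 27 = -12/7*56 + 27 = -96 + 27 = -69)
b(-165) + M = -93 - 69 = -162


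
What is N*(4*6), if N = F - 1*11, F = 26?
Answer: 360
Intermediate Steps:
N = 15 (N = 26 - 1*11 = 26 - 11 = 15)
N*(4*6) = 15*(4*6) = 15*24 = 360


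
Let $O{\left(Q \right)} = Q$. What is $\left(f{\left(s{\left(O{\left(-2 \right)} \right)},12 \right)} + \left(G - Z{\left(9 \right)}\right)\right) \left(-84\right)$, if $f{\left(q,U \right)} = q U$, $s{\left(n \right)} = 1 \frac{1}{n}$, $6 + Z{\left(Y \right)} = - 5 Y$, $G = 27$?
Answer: $-6048$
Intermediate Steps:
$Z{\left(Y \right)} = -6 - 5 Y$
$s{\left(n \right)} = \frac{1}{n}$
$f{\left(q,U \right)} = U q$
$\left(f{\left(s{\left(O{\left(-2 \right)} \right)},12 \right)} + \left(G - Z{\left(9 \right)}\right)\right) \left(-84\right) = \left(\frac{12}{-2} + \left(27 - \left(-6 - 45\right)\right)\right) \left(-84\right) = \left(12 \left(- \frac{1}{2}\right) + \left(27 - \left(-6 - 45\right)\right)\right) \left(-84\right) = \left(-6 + \left(27 - -51\right)\right) \left(-84\right) = \left(-6 + \left(27 + 51\right)\right) \left(-84\right) = \left(-6 + 78\right) \left(-84\right) = 72 \left(-84\right) = -6048$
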